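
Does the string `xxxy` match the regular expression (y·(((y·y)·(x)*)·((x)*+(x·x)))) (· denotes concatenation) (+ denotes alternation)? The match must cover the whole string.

no

No split of xxxy into u·v has y matching u and (((y·y)·(x)*)·((x)*+(x·x))) matching v.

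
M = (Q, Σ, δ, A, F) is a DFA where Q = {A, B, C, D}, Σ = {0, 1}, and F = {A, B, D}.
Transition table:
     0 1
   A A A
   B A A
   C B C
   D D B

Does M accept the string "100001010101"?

accepted

A --1--> A
A --0--> A
A --0--> A
A --0--> A
A --0--> A
A --1--> A
A --0--> A
A --1--> A
A --0--> A
A --1--> A
A --0--> A
A --1--> A
End in state A, which is an accepting state.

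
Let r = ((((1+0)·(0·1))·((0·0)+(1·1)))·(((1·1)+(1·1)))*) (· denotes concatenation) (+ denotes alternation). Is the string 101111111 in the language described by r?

yes

Split as 10111·1111: (((1+0)·(0·1))·((0·0)+(1·1))) matches 10111 and (((1·1)+(1·1)))* matches 1111.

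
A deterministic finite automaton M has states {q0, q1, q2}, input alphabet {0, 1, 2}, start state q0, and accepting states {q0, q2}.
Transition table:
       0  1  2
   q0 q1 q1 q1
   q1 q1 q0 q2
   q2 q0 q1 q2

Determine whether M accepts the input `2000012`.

q0 --2--> q1
q1 --0--> q1
q1 --0--> q1
q1 --0--> q1
q1 --0--> q1
q1 --1--> q0
q0 --2--> q1
End in state q1, which is not an accepting state.

rejected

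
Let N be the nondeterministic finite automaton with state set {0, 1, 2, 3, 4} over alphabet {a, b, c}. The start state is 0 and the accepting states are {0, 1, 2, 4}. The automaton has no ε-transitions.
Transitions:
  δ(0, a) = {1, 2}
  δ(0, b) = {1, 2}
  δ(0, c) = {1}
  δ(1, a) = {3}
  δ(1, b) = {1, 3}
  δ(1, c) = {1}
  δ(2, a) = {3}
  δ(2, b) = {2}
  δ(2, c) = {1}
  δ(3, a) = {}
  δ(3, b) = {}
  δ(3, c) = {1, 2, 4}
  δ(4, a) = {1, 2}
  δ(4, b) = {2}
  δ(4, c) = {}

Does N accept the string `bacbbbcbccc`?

accepted

Start: {0}
read b: {1, 2}
read a: {3}
read c: {1, 2, 4}
read b: {1, 2, 3}
read b: {1, 2, 3}
read b: {1, 2, 3}
read c: {1, 2, 4}
read b: {1, 2, 3}
read c: {1, 2, 4}
read c: {1}
read c: {1}
Reachable ∩ accepting = {1} — nonempty.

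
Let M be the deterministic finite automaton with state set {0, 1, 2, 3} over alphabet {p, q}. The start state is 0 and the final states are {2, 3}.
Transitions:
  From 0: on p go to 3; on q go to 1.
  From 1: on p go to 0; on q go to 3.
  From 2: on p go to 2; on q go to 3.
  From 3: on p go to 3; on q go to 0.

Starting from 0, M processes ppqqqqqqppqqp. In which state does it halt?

0 --p--> 3
3 --p--> 3
3 --q--> 0
0 --q--> 1
1 --q--> 3
3 --q--> 0
0 --q--> 1
1 --q--> 3
3 --p--> 3
3 --p--> 3
3 --q--> 0
0 --q--> 1
1 --p--> 0

0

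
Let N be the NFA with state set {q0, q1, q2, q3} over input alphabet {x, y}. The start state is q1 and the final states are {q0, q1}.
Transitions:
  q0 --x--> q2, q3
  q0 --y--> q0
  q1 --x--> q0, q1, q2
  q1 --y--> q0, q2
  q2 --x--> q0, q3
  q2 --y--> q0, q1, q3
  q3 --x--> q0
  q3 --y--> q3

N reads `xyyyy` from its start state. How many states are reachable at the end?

Start: {q1}
read x: {q0, q1, q2}
read y: {q0, q1, q2, q3}
read y: {q0, q1, q2, q3}
read y: {q0, q1, q2, q3}
read y: {q0, q1, q2, q3}
Final reachable set {q0, q1, q2, q3} has 4 states.

4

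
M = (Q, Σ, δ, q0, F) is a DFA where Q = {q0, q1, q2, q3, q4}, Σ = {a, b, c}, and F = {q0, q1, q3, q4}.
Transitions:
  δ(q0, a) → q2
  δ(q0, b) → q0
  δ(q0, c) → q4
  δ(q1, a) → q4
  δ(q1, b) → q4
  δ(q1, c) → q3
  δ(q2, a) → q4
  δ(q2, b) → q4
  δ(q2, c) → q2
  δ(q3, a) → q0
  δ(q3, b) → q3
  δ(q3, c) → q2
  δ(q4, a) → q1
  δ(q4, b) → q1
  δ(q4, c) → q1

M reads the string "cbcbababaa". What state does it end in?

q4

q0 --c--> q4
q4 --b--> q1
q1 --c--> q3
q3 --b--> q3
q3 --a--> q0
q0 --b--> q0
q0 --a--> q2
q2 --b--> q4
q4 --a--> q1
q1 --a--> q4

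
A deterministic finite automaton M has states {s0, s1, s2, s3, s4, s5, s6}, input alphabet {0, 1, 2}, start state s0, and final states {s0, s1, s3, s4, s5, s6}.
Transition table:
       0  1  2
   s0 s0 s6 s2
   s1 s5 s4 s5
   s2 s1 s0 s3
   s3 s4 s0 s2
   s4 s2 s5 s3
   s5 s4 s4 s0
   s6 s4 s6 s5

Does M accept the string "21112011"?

accepted

s0 --2--> s2
s2 --1--> s0
s0 --1--> s6
s6 --1--> s6
s6 --2--> s5
s5 --0--> s4
s4 --1--> s5
s5 --1--> s4
End in state s4, which is an accepting state.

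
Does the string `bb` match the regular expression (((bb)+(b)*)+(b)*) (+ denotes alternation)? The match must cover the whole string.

The left alternative ((bb)+(b)*) matches bb.

yes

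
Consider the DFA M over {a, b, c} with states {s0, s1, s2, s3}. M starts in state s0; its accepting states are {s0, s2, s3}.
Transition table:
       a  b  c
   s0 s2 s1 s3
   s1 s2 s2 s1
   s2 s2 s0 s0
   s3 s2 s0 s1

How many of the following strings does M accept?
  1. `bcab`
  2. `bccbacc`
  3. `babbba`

3

`bcab`: accepted
`bccbacc`: accepted
`babbba`: accepted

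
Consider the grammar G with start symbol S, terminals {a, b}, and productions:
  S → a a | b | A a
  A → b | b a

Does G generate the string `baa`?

yes

S ⇒ Aa ⇒ baa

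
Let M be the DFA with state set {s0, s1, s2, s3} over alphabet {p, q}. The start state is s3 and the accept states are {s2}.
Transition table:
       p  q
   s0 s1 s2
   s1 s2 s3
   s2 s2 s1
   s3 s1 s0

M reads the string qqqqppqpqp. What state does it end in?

s3 --q--> s0
s0 --q--> s2
s2 --q--> s1
s1 --q--> s3
s3 --p--> s1
s1 --p--> s2
s2 --q--> s1
s1 --p--> s2
s2 --q--> s1
s1 --p--> s2

s2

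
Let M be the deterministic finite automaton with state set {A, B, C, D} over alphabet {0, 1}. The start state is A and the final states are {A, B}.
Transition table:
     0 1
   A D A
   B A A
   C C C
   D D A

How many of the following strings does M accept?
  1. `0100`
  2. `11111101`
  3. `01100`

1

`0100`: rejected
`11111101`: accepted
`01100`: rejected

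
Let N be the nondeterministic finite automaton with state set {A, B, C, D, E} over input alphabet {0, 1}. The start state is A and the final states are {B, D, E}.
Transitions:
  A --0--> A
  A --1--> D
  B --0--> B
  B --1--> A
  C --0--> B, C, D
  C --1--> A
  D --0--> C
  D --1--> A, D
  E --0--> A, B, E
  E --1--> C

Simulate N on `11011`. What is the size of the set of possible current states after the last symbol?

2

Start: {A}
read 1: {D}
read 1: {A, D}
read 0: {A, C}
read 1: {A, D}
read 1: {A, D}
Final reachable set {A, D} has 2 states.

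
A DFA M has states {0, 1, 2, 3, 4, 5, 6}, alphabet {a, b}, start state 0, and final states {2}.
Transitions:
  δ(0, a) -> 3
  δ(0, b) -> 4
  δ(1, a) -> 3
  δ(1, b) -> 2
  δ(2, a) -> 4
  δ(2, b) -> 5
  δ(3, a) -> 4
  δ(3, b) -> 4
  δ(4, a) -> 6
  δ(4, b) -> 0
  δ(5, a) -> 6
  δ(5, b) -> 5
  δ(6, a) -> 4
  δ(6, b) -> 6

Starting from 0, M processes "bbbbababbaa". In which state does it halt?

0 --b--> 4
4 --b--> 0
0 --b--> 4
4 --b--> 0
0 --a--> 3
3 --b--> 4
4 --a--> 6
6 --b--> 6
6 --b--> 6
6 --a--> 4
4 --a--> 6

6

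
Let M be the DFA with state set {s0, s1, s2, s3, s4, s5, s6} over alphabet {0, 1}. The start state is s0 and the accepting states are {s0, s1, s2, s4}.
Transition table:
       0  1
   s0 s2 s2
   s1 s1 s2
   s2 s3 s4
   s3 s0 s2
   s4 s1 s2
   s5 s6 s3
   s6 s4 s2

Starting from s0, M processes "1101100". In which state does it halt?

s0 --1--> s2
s2 --1--> s4
s4 --0--> s1
s1 --1--> s2
s2 --1--> s4
s4 --0--> s1
s1 --0--> s1

s1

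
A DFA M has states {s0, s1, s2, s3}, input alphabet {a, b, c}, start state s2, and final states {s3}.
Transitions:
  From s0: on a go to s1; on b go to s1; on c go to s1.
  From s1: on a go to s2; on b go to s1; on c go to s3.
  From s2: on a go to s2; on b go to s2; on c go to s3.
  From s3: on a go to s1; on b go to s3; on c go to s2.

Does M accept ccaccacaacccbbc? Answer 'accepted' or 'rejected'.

rejected

s2 --c--> s3
s3 --c--> s2
s2 --a--> s2
s2 --c--> s3
s3 --c--> s2
s2 --a--> s2
s2 --c--> s3
s3 --a--> s1
s1 --a--> s2
s2 --c--> s3
s3 --c--> s2
s2 --c--> s3
s3 --b--> s3
s3 --b--> s3
s3 --c--> s2
End in state s2, which is not an accepting state.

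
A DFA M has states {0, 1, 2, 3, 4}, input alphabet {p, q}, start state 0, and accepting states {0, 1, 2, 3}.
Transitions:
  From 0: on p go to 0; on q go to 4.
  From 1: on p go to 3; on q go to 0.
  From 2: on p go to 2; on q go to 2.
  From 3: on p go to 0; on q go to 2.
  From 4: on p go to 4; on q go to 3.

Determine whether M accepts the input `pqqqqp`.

accepted

0 --p--> 0
0 --q--> 4
4 --q--> 3
3 --q--> 2
2 --q--> 2
2 --p--> 2
End in state 2, which is an accepting state.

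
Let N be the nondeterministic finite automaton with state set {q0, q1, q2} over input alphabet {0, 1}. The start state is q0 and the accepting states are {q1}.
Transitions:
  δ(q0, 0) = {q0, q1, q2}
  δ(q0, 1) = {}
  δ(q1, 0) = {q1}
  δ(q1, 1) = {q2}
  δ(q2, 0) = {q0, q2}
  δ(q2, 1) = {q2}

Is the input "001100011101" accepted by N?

Start: {q0}
read 0: {q0, q1, q2}
read 0: {q0, q1, q2}
read 1: {q2}
read 1: {q2}
read 0: {q0, q2}
read 0: {q0, q1, q2}
read 0: {q0, q1, q2}
read 1: {q2}
read 1: {q2}
read 1: {q2}
read 0: {q0, q2}
read 1: {q2}
Reachable ∩ accepting = {} — empty.

rejected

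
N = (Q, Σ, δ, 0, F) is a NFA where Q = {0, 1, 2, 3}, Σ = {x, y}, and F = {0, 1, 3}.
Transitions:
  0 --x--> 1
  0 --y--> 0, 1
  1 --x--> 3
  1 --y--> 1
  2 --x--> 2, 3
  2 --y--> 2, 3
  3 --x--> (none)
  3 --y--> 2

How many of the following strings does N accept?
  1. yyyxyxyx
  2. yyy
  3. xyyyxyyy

3

yyyxyxyx: accepted
yyy: accepted
xyyyxyyy: accepted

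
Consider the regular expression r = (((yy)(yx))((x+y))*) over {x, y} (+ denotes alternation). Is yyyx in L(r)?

yes

Split as yyyx·ε: ((yy)(yx)) matches yyyx and ((x+y))* matches ε.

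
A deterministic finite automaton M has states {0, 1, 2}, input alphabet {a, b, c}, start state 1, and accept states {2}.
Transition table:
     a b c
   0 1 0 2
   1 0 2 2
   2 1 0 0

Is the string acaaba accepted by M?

rejected

1 --a--> 0
0 --c--> 2
2 --a--> 1
1 --a--> 0
0 --b--> 0
0 --a--> 1
End in state 1, which is not an accepting state.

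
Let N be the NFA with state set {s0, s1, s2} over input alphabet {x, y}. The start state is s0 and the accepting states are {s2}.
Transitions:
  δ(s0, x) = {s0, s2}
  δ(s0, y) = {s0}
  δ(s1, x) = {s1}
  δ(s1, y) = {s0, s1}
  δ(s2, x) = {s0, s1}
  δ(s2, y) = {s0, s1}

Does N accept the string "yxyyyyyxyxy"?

rejected

Start: {s0}
read y: {s0}
read x: {s0, s2}
read y: {s0, s1}
read y: {s0, s1}
read y: {s0, s1}
read y: {s0, s1}
read y: {s0, s1}
read x: {s0, s1, s2}
read y: {s0, s1}
read x: {s0, s1, s2}
read y: {s0, s1}
Reachable ∩ accepting = {} — empty.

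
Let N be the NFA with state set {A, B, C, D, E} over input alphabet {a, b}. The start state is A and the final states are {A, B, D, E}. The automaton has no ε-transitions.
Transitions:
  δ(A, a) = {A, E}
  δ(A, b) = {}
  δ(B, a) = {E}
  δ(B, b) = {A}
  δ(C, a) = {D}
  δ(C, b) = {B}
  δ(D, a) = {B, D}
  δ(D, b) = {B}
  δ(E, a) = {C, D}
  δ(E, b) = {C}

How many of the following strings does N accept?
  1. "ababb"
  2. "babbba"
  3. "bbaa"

1

"ababb": accepted
"babbba": rejected
"bbaa": rejected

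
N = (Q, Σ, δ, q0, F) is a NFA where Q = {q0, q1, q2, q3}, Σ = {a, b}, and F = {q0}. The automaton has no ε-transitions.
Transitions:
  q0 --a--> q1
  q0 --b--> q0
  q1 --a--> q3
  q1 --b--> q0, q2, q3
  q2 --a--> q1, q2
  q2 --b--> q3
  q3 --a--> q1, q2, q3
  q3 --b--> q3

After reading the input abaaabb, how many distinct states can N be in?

Start: {q0}
read a: {q1}
read b: {q0, q2, q3}
read a: {q1, q2, q3}
read a: {q1, q2, q3}
read a: {q1, q2, q3}
read b: {q0, q2, q3}
read b: {q0, q3}
Final reachable set {q0, q3} has 2 states.

2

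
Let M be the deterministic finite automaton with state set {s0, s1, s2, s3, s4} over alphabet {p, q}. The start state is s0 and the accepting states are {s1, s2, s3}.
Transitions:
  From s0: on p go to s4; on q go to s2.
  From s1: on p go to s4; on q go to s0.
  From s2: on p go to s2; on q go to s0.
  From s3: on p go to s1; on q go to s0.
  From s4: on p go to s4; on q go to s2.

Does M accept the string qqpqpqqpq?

rejected

s0 --q--> s2
s2 --q--> s0
s0 --p--> s4
s4 --q--> s2
s2 --p--> s2
s2 --q--> s0
s0 --q--> s2
s2 --p--> s2
s2 --q--> s0
End in state s0, which is not an accepting state.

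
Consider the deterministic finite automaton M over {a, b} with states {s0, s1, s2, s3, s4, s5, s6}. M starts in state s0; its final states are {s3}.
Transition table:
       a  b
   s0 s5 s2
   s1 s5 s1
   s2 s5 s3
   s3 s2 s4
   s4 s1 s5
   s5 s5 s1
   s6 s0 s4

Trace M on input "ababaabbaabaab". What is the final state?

s1

s0 --a--> s5
s5 --b--> s1
s1 --a--> s5
s5 --b--> s1
s1 --a--> s5
s5 --a--> s5
s5 --b--> s1
s1 --b--> s1
s1 --a--> s5
s5 --a--> s5
s5 --b--> s1
s1 --a--> s5
s5 --a--> s5
s5 --b--> s1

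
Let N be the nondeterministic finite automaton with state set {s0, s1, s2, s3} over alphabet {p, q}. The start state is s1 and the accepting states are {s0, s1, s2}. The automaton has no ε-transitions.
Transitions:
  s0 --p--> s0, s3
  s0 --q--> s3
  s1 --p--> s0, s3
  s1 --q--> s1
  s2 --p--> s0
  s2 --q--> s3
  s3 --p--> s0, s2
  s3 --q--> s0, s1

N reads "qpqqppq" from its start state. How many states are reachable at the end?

Start: {s1}
read q: {s1}
read p: {s0, s3}
read q: {s0, s1, s3}
read q: {s0, s1, s3}
read p: {s0, s2, s3}
read p: {s0, s2, s3}
read q: {s0, s1, s3}
Final reachable set {s0, s1, s3} has 3 states.

3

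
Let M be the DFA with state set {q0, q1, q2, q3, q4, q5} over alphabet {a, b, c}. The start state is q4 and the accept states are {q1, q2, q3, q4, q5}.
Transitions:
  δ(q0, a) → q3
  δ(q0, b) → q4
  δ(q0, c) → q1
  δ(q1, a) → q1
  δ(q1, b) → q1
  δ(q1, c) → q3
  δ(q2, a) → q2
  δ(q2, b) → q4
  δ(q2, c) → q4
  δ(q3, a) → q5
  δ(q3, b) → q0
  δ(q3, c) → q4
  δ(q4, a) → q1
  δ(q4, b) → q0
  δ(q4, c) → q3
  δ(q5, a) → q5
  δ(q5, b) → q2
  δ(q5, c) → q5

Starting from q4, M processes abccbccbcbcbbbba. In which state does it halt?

q4 --a--> q1
q1 --b--> q1
q1 --c--> q3
q3 --c--> q4
q4 --b--> q0
q0 --c--> q1
q1 --c--> q3
q3 --b--> q0
q0 --c--> q1
q1 --b--> q1
q1 --c--> q3
q3 --b--> q0
q0 --b--> q4
q4 --b--> q0
q0 --b--> q4
q4 --a--> q1

q1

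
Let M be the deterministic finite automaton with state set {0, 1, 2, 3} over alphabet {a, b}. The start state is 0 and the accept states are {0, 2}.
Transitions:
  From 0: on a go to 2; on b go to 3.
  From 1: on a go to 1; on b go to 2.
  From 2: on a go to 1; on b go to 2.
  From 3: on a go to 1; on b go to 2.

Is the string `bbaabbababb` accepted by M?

0 --b--> 3
3 --b--> 2
2 --a--> 1
1 --a--> 1
1 --b--> 2
2 --b--> 2
2 --a--> 1
1 --b--> 2
2 --a--> 1
1 --b--> 2
2 --b--> 2
End in state 2, which is an accepting state.

accepted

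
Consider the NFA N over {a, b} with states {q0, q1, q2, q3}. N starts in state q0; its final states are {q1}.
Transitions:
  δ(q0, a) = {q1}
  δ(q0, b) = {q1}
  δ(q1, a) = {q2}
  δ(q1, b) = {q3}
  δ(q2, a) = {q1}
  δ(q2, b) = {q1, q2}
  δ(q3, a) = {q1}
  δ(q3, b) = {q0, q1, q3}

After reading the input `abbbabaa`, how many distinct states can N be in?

Start: {q0}
read a: {q1}
read b: {q3}
read b: {q0, q1, q3}
read b: {q0, q1, q3}
read a: {q1, q2}
read b: {q1, q2, q3}
read a: {q1, q2}
read a: {q1, q2}
Final reachable set {q1, q2} has 2 states.

2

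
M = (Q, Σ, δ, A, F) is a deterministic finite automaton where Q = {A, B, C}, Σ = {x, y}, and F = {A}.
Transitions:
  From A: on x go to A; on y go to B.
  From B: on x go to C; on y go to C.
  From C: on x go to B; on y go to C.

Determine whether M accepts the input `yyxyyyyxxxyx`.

rejected

A --y--> B
B --y--> C
C --x--> B
B --y--> C
C --y--> C
C --y--> C
C --y--> C
C --x--> B
B --x--> C
C --x--> B
B --y--> C
C --x--> B
End in state B, which is not an accepting state.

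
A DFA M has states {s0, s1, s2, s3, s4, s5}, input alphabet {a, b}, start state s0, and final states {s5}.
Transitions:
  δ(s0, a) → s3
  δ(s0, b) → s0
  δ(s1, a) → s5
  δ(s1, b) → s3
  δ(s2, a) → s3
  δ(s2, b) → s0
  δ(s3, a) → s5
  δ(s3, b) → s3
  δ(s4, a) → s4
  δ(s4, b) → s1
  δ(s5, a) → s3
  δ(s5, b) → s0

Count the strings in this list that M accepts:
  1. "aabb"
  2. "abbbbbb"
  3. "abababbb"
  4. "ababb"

0

"aabb": rejected
"abbbbbb": rejected
"abababbb": rejected
"ababb": rejected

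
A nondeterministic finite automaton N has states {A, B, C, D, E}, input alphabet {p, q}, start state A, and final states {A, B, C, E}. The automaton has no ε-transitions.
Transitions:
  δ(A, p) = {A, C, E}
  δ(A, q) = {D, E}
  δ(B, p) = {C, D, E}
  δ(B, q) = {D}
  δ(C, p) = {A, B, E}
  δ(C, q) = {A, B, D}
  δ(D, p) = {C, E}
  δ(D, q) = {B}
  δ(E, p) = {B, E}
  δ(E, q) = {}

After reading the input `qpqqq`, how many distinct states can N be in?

2

Start: {A}
read q: {D, E}
read p: {B, C, E}
read q: {A, B, D}
read q: {B, D, E}
read q: {B, D}
Final reachable set {B, D} has 2 states.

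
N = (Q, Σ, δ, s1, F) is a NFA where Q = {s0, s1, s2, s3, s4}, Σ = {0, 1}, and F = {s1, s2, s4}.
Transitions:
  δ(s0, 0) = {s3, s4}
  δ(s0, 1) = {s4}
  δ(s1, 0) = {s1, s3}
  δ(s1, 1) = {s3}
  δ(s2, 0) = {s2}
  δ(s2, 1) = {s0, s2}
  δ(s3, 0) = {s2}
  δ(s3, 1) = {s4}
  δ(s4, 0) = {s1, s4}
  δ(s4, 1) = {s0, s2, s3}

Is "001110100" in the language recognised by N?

Start: {s1}
read 0: {s1, s3}
read 0: {s1, s2, s3}
read 1: {s0, s2, s3, s4}
read 1: {s0, s2, s3, s4}
read 1: {s0, s2, s3, s4}
read 0: {s1, s2, s3, s4}
read 1: {s0, s2, s3, s4}
read 0: {s1, s2, s3, s4}
read 0: {s1, s2, s3, s4}
Reachable ∩ accepting = {s1, s2, s4} — nonempty.

accepted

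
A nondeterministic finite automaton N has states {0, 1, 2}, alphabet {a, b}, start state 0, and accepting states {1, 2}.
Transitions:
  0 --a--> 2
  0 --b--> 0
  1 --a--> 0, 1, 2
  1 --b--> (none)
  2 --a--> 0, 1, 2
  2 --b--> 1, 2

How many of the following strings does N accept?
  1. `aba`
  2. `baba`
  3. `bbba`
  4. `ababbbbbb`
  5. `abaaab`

`aba`: accepted
`baba`: accepted
`bbba`: accepted
`ababbbbbb`: accepted
`abaaab`: accepted

5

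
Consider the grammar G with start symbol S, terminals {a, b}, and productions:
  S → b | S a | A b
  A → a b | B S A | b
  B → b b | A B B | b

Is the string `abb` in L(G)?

yes

S ⇒ Ab ⇒ abb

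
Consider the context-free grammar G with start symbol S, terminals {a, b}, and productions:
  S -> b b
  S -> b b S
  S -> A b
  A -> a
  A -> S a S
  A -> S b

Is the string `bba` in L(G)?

no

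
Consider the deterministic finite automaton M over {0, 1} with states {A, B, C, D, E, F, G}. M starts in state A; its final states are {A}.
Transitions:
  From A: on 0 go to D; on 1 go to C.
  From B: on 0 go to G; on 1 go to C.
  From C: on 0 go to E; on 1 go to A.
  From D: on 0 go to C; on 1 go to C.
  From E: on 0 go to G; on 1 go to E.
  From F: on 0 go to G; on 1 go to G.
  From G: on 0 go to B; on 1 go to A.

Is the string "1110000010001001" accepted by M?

A --1--> C
C --1--> A
A --1--> C
C --0--> E
E --0--> G
G --0--> B
B --0--> G
G --0--> B
B --1--> C
C --0--> E
E --0--> G
G --0--> B
B --1--> C
C --0--> E
E --0--> G
G --1--> A
End in state A, which is an accepting state.

accepted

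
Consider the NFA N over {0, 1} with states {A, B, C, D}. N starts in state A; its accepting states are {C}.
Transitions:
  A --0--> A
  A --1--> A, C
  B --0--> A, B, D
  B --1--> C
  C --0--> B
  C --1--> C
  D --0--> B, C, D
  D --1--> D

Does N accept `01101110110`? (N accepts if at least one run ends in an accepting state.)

Start: {A}
read 0: {A}
read 1: {A, C}
read 1: {A, C}
read 0: {A, B}
read 1: {A, C}
read 1: {A, C}
read 1: {A, C}
read 0: {A, B}
read 1: {A, C}
read 1: {A, C}
read 0: {A, B}
Reachable ∩ accepting = {} — empty.

rejected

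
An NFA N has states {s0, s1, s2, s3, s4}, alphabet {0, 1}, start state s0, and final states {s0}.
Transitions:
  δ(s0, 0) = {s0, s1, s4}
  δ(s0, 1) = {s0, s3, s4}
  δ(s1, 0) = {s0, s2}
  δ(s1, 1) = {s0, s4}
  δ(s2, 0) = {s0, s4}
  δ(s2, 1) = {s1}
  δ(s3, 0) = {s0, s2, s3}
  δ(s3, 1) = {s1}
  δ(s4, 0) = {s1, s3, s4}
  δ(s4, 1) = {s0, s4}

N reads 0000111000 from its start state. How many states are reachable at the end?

Start: {s0}
read 0: {s0, s1, s4}
read 0: {s0, s1, s2, s3, s4}
read 0: {s0, s1, s2, s3, s4}
read 0: {s0, s1, s2, s3, s4}
read 1: {s0, s1, s3, s4}
read 1: {s0, s1, s3, s4}
read 1: {s0, s1, s3, s4}
read 0: {s0, s1, s2, s3, s4}
read 0: {s0, s1, s2, s3, s4}
read 0: {s0, s1, s2, s3, s4}
Final reachable set {s0, s1, s2, s3, s4} has 5 states.

5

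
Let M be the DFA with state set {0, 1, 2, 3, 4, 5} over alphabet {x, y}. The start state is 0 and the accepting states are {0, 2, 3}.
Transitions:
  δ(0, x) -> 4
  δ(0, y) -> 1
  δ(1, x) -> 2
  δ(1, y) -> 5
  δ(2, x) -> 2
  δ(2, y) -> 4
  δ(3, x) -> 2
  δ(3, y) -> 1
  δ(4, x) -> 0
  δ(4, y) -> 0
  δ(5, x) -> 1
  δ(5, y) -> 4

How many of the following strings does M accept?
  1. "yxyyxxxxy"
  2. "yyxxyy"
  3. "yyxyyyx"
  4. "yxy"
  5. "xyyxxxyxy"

1

"yxyyxxxxy": rejected
"yyxxyy": accepted
"yyxyyyx": rejected
"yxy": rejected
"xyyxxxyxy": rejected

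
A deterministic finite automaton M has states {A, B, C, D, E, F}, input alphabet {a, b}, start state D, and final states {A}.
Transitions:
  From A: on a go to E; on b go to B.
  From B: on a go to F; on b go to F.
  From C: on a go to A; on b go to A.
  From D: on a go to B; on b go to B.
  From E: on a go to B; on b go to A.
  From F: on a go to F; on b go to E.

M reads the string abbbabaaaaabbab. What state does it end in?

D --a--> B
B --b--> F
F --b--> E
E --b--> A
A --a--> E
E --b--> A
A --a--> E
E --a--> B
B --a--> F
F --a--> F
F --a--> F
F --b--> E
E --b--> A
A --a--> E
E --b--> A

A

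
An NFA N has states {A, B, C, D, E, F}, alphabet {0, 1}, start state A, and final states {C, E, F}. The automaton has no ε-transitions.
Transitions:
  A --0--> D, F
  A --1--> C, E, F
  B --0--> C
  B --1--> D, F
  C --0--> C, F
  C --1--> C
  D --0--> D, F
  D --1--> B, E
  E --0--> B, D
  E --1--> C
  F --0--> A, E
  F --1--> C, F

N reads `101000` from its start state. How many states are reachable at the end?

6

Start: {A}
read 1: {C, E, F}
read 0: {A, B, C, D, E, F}
read 1: {B, C, D, E, F}
read 0: {A, B, C, D, E, F}
read 0: {A, B, C, D, E, F}
read 0: {A, B, C, D, E, F}
Final reachable set {A, B, C, D, E, F} has 6 states.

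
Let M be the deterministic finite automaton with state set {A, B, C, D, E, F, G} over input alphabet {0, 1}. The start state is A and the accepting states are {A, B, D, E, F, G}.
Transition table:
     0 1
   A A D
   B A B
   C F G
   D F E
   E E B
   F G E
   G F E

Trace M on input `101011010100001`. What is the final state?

B

A --1--> D
D --0--> F
F --1--> E
E --0--> E
E --1--> B
B --1--> B
B --0--> A
A --1--> D
D --0--> F
F --1--> E
E --0--> E
E --0--> E
E --0--> E
E --0--> E
E --1--> B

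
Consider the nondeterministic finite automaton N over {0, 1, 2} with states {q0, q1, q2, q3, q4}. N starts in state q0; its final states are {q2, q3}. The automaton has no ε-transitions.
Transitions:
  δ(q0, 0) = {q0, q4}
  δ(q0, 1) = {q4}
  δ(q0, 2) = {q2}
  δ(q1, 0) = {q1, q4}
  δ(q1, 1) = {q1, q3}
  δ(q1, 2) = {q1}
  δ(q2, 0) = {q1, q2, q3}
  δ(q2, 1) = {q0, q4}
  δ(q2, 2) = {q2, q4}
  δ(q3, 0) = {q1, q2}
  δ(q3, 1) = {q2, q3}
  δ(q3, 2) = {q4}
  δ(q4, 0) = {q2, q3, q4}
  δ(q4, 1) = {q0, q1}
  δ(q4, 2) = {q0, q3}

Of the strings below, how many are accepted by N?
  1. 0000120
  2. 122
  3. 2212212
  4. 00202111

4

0000120: accepted
122: accepted
2212212: accepted
00202111: accepted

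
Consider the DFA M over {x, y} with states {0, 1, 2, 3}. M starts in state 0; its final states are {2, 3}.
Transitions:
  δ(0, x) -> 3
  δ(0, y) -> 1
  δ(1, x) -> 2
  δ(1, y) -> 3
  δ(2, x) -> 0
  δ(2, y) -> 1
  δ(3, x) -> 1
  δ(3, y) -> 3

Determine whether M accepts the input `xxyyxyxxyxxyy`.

accepted

0 --x--> 3
3 --x--> 1
1 --y--> 3
3 --y--> 3
3 --x--> 1
1 --y--> 3
3 --x--> 1
1 --x--> 2
2 --y--> 1
1 --x--> 2
2 --x--> 0
0 --y--> 1
1 --y--> 3
End in state 3, which is an accepting state.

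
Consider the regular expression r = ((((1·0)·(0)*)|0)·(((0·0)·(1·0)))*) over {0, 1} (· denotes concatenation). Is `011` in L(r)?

No split of 011 into u·v has (((1·0)·(0)*)|0) matching u and (((0·0)·(1·0)))* matching v.

no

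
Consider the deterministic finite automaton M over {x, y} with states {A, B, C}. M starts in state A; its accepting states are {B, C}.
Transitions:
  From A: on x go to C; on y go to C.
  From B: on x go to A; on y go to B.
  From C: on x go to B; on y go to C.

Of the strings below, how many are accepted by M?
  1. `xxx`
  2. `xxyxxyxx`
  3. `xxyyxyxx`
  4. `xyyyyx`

`xxx`: rejected
`xxyxxyxx`: rejected
`xxyyxyxx`: rejected
`xyyyyx`: accepted

1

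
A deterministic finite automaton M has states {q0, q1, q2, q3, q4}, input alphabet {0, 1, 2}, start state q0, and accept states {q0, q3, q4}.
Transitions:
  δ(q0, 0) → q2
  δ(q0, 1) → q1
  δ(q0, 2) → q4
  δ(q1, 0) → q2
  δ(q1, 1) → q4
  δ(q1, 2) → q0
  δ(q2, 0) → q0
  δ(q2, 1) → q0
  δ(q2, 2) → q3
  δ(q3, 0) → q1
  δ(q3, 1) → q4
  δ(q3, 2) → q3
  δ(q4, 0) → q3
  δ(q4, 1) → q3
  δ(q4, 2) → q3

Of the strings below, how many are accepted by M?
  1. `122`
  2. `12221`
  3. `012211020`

`122`: accepted
`12221`: accepted
`012211020`: rejected

2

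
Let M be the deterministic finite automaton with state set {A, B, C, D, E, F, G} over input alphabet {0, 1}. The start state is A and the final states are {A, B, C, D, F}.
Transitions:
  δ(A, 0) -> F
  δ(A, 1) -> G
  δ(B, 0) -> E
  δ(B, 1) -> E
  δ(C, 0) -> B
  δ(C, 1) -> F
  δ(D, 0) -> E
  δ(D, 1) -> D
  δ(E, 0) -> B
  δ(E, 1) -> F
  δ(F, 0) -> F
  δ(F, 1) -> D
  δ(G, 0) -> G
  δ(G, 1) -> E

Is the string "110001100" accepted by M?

A --1--> G
G --1--> E
E --0--> B
B --0--> E
E --0--> B
B --1--> E
E --1--> F
F --0--> F
F --0--> F
End in state F, which is an accepting state.

accepted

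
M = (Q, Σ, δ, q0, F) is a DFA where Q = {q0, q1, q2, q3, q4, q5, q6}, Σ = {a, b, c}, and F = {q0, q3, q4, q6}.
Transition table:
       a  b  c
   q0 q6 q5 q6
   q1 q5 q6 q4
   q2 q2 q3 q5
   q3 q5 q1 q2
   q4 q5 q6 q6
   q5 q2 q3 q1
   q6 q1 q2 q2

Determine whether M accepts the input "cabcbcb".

accepted

q0 --c--> q6
q6 --a--> q1
q1 --b--> q6
q6 --c--> q2
q2 --b--> q3
q3 --c--> q2
q2 --b--> q3
End in state q3, which is an accepting state.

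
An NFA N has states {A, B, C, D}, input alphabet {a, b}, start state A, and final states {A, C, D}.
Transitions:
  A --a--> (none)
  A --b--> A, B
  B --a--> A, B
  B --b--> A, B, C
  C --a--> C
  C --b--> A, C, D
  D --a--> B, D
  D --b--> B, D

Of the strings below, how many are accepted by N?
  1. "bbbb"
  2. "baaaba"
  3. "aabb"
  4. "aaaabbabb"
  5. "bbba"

"bbbb": accepted
"baaaba": accepted
"aabb": rejected
"aaaabbabb": rejected
"bbba": accepted

3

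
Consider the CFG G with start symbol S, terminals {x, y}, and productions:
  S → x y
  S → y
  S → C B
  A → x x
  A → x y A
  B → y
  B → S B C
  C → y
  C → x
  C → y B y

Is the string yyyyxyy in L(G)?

yes

S ⇒ CB ⇒ yByB ⇒ ySBCyB ⇒ yCBBCyB ⇒ yyBBCyB ⇒ yyyBCyB ⇒ yyyyCyB ⇒ yyyyxyB ⇒ yyyyxyy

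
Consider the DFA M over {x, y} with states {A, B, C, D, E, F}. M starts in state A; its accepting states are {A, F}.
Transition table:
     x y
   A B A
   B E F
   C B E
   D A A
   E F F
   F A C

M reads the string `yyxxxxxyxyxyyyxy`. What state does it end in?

A --y--> A
A --y--> A
A --x--> B
B --x--> E
E --x--> F
F --x--> A
A --x--> B
B --y--> F
F --x--> A
A --y--> A
A --x--> B
B --y--> F
F --y--> C
C --y--> E
E --x--> F
F --y--> C

C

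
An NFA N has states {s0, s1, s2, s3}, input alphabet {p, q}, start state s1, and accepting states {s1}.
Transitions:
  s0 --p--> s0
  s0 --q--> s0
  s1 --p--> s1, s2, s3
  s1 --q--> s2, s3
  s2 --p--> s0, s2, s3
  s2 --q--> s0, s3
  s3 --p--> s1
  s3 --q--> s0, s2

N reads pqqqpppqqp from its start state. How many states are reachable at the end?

4

Start: {s1}
read p: {s1, s2, s3}
read q: {s0, s2, s3}
read q: {s0, s2, s3}
read q: {s0, s2, s3}
read p: {s0, s1, s2, s3}
read p: {s0, s1, s2, s3}
read p: {s0, s1, s2, s3}
read q: {s0, s2, s3}
read q: {s0, s2, s3}
read p: {s0, s1, s2, s3}
Final reachable set {s0, s1, s2, s3} has 4 states.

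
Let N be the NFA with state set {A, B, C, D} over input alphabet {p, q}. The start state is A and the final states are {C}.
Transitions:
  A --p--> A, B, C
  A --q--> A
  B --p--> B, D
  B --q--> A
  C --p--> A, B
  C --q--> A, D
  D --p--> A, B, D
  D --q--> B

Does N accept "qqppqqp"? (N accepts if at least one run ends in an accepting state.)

accepted

Start: {A}
read q: {A}
read q: {A}
read p: {A, B, C}
read p: {A, B, C, D}
read q: {A, B, D}
read q: {A, B}
read p: {A, B, C, D}
Reachable ∩ accepting = {C} — nonempty.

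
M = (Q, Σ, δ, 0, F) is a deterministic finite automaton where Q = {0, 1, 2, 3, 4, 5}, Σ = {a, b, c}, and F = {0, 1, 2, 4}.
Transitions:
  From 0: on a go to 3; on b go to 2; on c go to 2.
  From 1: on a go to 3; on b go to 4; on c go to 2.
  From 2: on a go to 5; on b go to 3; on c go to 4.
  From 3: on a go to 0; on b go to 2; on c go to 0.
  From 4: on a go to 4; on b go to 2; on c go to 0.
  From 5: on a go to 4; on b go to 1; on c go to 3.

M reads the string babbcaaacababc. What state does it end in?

2

0 --b--> 2
2 --a--> 5
5 --b--> 1
1 --b--> 4
4 --c--> 0
0 --a--> 3
3 --a--> 0
0 --a--> 3
3 --c--> 0
0 --a--> 3
3 --b--> 2
2 --a--> 5
5 --b--> 1
1 --c--> 2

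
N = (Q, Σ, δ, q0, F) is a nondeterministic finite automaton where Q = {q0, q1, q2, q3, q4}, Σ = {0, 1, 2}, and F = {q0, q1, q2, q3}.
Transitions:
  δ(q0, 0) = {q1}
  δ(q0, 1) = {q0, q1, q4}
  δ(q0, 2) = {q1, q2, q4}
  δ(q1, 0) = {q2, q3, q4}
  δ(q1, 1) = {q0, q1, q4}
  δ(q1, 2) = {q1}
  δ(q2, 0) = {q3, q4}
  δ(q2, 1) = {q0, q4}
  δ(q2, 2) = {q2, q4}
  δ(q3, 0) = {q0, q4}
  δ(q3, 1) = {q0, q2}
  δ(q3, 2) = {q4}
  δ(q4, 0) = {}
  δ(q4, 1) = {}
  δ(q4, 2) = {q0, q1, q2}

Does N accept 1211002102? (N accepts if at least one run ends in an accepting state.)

accepted

Start: {q0}
read 1: {q0, q1, q4}
read 2: {q0, q1, q2, q4}
read 1: {q0, q1, q4}
read 1: {q0, q1, q4}
read 0: {q1, q2, q3, q4}
read 0: {q0, q2, q3, q4}
read 2: {q0, q1, q2, q4}
read 1: {q0, q1, q4}
read 0: {q1, q2, q3, q4}
read 2: {q0, q1, q2, q4}
Reachable ∩ accepting = {q0, q1, q2} — nonempty.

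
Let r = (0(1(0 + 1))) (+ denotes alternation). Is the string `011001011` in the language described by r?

no

No split of 011001011 into u·v has 0 matching u and (1(0+1)) matching v.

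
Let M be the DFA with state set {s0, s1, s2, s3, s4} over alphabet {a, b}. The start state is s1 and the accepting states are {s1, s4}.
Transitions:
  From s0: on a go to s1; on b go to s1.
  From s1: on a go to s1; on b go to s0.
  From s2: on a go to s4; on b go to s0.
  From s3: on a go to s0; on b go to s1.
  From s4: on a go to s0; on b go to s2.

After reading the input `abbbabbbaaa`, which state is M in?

s1

s1 --a--> s1
s1 --b--> s0
s0 --b--> s1
s1 --b--> s0
s0 --a--> s1
s1 --b--> s0
s0 --b--> s1
s1 --b--> s0
s0 --a--> s1
s1 --a--> s1
s1 --a--> s1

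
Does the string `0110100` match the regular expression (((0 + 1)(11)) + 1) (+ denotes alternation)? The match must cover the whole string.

Neither ((0+1)(11)) nor 1 matches 0110100.

no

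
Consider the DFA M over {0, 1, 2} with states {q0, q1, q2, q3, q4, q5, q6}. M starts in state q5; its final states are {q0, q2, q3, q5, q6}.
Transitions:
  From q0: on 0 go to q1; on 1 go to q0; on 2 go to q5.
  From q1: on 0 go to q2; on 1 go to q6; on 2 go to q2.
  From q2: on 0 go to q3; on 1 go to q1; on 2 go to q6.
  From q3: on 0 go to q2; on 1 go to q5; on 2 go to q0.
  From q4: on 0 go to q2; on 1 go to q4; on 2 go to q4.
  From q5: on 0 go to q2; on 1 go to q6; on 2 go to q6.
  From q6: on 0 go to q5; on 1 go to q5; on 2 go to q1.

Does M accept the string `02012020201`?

accepted

q5 --0--> q2
q2 --2--> q6
q6 --0--> q5
q5 --1--> q6
q6 --2--> q1
q1 --0--> q2
q2 --2--> q6
q6 --0--> q5
q5 --2--> q6
q6 --0--> q5
q5 --1--> q6
End in state q6, which is an accepting state.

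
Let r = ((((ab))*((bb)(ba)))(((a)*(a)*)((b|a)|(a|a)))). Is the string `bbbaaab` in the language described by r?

yes

Split as bbba·aab: (((ab))*((bb)(ba))) matches bbba and (((a)*(a)*)((b|a)|(a|a))) matches aab.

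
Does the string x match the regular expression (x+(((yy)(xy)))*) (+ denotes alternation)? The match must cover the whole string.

The left alternative x matches x.

yes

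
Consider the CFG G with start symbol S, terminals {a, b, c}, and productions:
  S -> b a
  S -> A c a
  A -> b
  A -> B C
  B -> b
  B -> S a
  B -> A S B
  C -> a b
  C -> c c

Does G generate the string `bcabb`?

no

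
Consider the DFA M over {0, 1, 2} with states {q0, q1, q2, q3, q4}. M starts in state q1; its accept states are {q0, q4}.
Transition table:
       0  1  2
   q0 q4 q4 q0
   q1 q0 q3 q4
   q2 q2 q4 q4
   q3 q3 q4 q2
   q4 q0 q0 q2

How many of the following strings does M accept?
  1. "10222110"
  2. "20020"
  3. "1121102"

"10222110": accepted
"20020": rejected
"1121102": rejected

1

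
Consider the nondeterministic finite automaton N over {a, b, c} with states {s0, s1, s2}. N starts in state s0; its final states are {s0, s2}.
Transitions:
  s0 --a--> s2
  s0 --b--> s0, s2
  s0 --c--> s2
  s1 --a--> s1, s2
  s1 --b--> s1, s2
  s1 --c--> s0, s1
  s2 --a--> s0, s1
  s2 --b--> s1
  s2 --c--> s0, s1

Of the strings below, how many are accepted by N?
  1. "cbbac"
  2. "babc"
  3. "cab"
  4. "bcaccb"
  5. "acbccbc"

"cbbac": accepted
"babc": accepted
"cab": accepted
"bcaccb": accepted
"acbccbc": accepted

5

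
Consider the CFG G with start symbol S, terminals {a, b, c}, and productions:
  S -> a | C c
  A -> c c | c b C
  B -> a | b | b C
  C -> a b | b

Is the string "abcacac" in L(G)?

no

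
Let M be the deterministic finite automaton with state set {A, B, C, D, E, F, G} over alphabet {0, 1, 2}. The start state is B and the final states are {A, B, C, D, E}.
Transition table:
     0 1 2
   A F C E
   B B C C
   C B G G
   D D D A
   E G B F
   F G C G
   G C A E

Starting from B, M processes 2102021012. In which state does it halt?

B --2--> C
C --1--> G
G --0--> C
C --2--> G
G --0--> C
C --2--> G
G --1--> A
A --0--> F
F --1--> C
C --2--> G

G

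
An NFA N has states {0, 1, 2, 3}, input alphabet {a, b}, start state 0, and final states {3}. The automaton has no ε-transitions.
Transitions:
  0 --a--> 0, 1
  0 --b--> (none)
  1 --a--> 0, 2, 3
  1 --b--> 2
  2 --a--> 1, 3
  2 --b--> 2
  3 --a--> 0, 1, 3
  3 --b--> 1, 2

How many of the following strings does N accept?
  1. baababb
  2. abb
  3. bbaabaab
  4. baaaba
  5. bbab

0

baababb: rejected
abb: rejected
bbaabaab: rejected
baaaba: rejected
bbab: rejected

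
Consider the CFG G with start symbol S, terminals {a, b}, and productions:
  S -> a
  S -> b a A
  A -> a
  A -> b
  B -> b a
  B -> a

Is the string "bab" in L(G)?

yes

S ⇒ baA ⇒ bab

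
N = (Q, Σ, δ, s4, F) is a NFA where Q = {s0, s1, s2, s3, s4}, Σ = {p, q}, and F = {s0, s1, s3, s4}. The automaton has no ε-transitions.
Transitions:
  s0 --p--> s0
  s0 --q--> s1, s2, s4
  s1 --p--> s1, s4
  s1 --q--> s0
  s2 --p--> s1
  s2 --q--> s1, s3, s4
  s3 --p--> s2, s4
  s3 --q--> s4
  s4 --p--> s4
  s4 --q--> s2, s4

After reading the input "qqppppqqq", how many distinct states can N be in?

5

Start: {s4}
read q: {s2, s4}
read q: {s1, s2, s3, s4}
read p: {s1, s2, s4}
read p: {s1, s4}
read p: {s1, s4}
read p: {s1, s4}
read q: {s0, s2, s4}
read q: {s1, s2, s3, s4}
read q: {s0, s1, s2, s3, s4}
Final reachable set {s0, s1, s2, s3, s4} has 5 states.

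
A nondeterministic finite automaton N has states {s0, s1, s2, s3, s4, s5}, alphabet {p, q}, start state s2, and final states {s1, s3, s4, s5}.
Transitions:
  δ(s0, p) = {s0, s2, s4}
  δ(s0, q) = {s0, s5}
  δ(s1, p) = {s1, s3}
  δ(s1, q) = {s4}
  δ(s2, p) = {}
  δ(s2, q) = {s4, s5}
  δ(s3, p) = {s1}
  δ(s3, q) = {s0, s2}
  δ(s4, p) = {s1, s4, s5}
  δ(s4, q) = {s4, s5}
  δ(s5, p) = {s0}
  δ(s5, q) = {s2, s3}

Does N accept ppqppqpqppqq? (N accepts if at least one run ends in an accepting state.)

Start: {s2}
read p: {}
The reachable set is empty and stays empty for the remaining 11 symbols.
Reachable ∩ accepting = {} — empty.

rejected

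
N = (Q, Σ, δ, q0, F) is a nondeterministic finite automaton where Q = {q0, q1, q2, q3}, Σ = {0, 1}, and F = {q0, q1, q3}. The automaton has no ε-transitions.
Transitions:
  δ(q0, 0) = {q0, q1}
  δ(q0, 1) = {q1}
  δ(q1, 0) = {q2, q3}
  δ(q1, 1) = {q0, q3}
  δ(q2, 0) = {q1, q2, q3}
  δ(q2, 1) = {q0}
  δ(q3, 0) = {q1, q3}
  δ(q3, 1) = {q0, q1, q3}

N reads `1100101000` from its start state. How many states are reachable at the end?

4

Start: {q0}
read 1: {q1}
read 1: {q0, q3}
read 0: {q0, q1, q3}
read 0: {q0, q1, q2, q3}
read 1: {q0, q1, q3}
read 0: {q0, q1, q2, q3}
read 1: {q0, q1, q3}
read 0: {q0, q1, q2, q3}
read 0: {q0, q1, q2, q3}
read 0: {q0, q1, q2, q3}
Final reachable set {q0, q1, q2, q3} has 4 states.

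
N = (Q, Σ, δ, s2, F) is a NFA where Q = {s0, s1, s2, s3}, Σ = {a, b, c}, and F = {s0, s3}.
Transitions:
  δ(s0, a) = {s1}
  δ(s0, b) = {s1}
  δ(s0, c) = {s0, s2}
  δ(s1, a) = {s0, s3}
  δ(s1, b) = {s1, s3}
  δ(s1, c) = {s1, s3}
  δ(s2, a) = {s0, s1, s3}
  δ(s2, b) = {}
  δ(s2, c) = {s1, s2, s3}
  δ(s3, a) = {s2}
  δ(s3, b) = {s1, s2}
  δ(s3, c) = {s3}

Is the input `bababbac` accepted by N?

rejected

Start: {s2}
read b: {}
The reachable set is empty and stays empty for the remaining 7 symbols.
Reachable ∩ accepting = {} — empty.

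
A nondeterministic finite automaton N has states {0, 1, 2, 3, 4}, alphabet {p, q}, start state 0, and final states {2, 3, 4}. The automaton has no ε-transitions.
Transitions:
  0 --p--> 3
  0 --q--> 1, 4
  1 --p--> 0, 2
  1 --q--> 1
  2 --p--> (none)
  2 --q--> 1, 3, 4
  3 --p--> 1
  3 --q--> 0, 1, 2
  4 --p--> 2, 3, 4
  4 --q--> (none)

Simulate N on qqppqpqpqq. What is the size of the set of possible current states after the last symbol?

Start: {0}
read q: {1, 4}
read q: {1}
read p: {0, 2}
read p: {3}
read q: {0, 1, 2}
read p: {0, 2, 3}
read q: {0, 1, 2, 3, 4}
read p: {0, 1, 2, 3, 4}
read q: {0, 1, 2, 3, 4}
read q: {0, 1, 2, 3, 4}
Final reachable set {0, 1, 2, 3, 4} has 5 states.

5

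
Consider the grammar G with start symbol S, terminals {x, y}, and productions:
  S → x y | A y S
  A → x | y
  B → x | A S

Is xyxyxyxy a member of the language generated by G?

yes

S ⇒ AyS ⇒ xyS ⇒ xyAyS ⇒ xyxyS ⇒ xyxyAyS ⇒ xyxyxyS ⇒ xyxyxyxy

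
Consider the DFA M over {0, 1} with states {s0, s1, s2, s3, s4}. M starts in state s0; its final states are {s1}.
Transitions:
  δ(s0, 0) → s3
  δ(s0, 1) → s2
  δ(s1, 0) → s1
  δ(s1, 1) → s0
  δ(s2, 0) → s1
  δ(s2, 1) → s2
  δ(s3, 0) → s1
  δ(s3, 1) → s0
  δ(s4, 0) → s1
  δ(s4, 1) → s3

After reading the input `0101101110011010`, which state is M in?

s3

s0 --0--> s3
s3 --1--> s0
s0 --0--> s3
s3 --1--> s0
s0 --1--> s2
s2 --0--> s1
s1 --1--> s0
s0 --1--> s2
s2 --1--> s2
s2 --0--> s1
s1 --0--> s1
s1 --1--> s0
s0 --1--> s2
s2 --0--> s1
s1 --1--> s0
s0 --0--> s3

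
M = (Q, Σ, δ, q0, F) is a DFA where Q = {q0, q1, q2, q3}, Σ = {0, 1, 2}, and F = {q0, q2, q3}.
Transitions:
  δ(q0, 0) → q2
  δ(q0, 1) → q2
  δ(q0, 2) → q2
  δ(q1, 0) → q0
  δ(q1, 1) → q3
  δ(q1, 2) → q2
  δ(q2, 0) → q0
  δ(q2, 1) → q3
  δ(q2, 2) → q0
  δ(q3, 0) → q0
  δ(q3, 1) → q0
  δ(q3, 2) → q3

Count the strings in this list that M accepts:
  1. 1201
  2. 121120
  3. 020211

1201: accepted
121120: accepted
020211: accepted

3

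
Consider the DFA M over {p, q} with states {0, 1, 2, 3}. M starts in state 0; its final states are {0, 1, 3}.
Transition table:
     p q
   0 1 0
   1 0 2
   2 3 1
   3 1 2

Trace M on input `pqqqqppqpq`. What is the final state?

2

0 --p--> 1
1 --q--> 2
2 --q--> 1
1 --q--> 2
2 --q--> 1
1 --p--> 0
0 --p--> 1
1 --q--> 2
2 --p--> 3
3 --q--> 2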